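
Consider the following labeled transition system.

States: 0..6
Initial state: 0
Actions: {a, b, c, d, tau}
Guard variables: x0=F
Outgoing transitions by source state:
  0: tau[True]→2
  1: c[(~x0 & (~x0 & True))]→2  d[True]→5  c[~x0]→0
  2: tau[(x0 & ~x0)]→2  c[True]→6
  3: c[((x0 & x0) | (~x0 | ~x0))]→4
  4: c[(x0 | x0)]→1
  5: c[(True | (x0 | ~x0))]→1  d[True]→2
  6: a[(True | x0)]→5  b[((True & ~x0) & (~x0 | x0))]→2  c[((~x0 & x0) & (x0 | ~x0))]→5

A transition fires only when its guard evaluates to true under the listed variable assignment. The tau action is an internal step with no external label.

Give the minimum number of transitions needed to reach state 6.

Layered search for 6:
  depth 0: {0}
  depth 1: {2}
  depth 2: {6}
depth(6)=2, e.g. tau·c

Answer: 2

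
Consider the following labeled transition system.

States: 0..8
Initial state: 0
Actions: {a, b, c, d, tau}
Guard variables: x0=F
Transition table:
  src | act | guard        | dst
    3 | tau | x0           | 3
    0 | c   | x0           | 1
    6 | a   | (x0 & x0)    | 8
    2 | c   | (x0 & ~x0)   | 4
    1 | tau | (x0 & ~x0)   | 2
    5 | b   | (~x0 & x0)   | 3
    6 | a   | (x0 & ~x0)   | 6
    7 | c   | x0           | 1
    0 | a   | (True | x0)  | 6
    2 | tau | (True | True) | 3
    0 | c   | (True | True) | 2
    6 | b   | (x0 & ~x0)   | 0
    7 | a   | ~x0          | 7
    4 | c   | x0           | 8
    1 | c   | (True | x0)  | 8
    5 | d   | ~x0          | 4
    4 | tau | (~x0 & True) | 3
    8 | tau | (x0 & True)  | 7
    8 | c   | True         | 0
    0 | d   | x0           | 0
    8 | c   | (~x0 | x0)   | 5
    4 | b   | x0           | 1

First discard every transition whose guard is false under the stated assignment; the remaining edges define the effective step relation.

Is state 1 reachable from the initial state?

Answer: UNREACHABLE

Working:
Guard filter leaves 9 enabled edge(s).
L0 = {0}
L1 = {2,6}  total {0,2,6}
L2 = {3}  total {0,2,3,6}
R = {0,2,3,6}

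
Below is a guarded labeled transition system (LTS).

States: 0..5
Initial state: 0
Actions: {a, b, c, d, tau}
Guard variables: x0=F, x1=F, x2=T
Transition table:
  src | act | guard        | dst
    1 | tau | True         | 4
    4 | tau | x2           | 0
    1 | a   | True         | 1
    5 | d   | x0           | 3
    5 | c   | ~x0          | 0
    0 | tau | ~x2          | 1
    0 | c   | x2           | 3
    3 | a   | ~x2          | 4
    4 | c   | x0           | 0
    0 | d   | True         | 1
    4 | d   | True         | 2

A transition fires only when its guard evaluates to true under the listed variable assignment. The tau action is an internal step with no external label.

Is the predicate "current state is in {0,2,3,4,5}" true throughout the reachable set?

Answer: INVARIANT VIOLATED at state 1

Trace:
Inv-set: {0,2,3,4,5}
R = {0,1,2,3,4}
  0: safe
  1: ✗ unsafe
  2: safe
  3: safe
  4: safe
counterexample path to 1: d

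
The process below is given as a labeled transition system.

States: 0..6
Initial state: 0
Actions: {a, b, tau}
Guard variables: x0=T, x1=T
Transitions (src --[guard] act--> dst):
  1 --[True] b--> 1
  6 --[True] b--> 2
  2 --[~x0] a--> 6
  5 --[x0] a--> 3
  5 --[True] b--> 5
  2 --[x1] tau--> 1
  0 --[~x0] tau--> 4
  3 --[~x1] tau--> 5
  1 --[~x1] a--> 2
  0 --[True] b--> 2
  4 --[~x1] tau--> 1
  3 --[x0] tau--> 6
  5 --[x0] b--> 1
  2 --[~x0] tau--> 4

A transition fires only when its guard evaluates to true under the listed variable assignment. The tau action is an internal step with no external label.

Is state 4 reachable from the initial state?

Answer: UNREACHABLE

Trace:
Guard filter leaves 8 enabled edge(s).
depth 0: {0}
depth 1: {2}  total {0,2}
depth 2: {1}  total {0,1,2}
Reachable = {0,1,2}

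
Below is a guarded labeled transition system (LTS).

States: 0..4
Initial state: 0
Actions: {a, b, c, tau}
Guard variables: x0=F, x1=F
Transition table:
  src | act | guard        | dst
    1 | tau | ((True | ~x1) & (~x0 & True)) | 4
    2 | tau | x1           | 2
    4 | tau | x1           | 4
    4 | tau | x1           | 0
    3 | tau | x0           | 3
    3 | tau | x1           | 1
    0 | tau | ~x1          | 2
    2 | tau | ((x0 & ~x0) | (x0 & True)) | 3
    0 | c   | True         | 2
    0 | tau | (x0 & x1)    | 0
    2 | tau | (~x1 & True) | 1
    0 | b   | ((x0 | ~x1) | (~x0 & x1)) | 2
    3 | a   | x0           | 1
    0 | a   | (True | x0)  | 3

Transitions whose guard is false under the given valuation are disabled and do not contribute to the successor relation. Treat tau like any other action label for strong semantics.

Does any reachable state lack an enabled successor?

Answer: DEADLOCK at state 3

Analysis:
Reachable = {0,1,2,3,4}
  0: a→3  b→2  c→2  tau→2  [deg 4]
  1: tau→4  [deg 1]
  2: tau→1  [deg 1]
  3: ∅  [deadlock]
  4: ∅  [deadlock]
Path to 3: a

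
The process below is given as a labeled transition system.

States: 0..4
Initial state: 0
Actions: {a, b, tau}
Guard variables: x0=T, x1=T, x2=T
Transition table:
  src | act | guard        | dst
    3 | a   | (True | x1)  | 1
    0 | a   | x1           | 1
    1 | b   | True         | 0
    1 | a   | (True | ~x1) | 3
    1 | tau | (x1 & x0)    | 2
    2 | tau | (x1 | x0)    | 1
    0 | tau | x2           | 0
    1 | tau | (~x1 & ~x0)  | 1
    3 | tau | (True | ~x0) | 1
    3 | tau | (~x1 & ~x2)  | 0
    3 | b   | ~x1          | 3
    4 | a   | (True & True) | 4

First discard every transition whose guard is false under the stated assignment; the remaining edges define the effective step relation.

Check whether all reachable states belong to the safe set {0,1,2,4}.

Safe = {0,1,2,4}
Reach set: {0,1,2,3}
  0: safe
  1: safe
  2: safe
  3: ✗ unsafe
witness against invariant: a·a → 3

Answer: INVARIANT VIOLATED at state 3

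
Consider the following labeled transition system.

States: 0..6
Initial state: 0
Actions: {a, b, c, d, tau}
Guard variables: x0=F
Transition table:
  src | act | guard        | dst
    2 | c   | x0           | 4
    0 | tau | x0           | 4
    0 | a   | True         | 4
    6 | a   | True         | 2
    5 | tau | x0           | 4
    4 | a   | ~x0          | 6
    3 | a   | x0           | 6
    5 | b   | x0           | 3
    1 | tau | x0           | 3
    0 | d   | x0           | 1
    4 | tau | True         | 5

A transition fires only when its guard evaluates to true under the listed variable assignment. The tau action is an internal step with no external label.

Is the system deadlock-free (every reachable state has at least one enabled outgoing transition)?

Answer: DEADLOCK at state 2

Working:
Reach set: {0,2,4,5,6}
  0: a→4  [1 out]
  2: ∅  [deadlock]
  4: a→6  tau→5  [2 out]
  5: ∅  [deadlock]
  6: a→2  [1 out]
witness 2: a·a·a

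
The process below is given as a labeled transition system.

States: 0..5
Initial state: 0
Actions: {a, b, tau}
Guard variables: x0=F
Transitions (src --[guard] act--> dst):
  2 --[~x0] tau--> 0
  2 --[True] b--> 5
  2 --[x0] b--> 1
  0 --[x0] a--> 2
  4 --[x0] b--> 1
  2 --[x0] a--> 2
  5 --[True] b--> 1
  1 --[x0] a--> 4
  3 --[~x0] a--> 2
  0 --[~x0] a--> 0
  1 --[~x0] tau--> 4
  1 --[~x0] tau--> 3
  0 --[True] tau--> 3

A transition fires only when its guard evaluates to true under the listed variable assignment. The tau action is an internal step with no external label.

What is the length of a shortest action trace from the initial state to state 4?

Breadth-first toward 4:
  depth 0: {0}
  depth 1: {3}
  depth 2: {2}
  depth 3: {5}
  depth 4: {1}
  depth 5: {4}
first hit 4 at d=5 via tau·a·b·b·tau

Answer: 5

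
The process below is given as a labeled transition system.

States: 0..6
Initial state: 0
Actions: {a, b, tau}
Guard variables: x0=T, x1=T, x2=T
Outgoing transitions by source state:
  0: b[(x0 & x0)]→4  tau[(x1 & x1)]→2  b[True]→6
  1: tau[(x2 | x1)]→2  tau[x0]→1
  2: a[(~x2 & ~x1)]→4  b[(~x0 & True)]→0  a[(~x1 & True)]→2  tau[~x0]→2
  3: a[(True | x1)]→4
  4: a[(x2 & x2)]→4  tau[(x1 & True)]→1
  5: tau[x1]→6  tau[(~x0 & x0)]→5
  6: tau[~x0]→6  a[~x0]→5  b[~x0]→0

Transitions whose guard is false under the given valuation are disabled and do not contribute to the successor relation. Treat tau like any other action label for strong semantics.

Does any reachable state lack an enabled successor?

Answer: DEADLOCK at state 2

Working:
R = {0,1,2,4,6}
  0: b→4  b→6  tau→2  [3 out]
  1: tau→1  tau→2  [2 out]
  2: ∅  [STUCK]
  4: a→4  tau→1  [2 out]
  6: ∅  [STUCK]
Path to 2: tau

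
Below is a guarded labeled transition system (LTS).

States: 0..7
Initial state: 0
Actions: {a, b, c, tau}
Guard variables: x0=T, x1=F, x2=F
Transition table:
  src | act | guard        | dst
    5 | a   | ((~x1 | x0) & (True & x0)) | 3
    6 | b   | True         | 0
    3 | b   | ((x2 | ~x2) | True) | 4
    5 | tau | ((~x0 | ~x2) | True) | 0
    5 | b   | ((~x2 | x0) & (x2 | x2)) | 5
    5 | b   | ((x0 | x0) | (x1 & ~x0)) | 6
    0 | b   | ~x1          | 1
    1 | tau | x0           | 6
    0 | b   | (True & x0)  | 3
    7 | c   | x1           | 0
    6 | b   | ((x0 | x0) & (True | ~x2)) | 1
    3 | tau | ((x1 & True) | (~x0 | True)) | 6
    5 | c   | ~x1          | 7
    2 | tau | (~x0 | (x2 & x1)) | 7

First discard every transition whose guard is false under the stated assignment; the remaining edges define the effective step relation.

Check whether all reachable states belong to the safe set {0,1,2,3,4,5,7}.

Allowed set {0,1,2,3,4,5,7}
Reachable = {0,1,3,4,6}
  0: ok
  1: ok
  3: ok
  4: ok
  6: ✗ unsafe
reach 6 via b·tau — violates

Answer: INVARIANT VIOLATED at state 6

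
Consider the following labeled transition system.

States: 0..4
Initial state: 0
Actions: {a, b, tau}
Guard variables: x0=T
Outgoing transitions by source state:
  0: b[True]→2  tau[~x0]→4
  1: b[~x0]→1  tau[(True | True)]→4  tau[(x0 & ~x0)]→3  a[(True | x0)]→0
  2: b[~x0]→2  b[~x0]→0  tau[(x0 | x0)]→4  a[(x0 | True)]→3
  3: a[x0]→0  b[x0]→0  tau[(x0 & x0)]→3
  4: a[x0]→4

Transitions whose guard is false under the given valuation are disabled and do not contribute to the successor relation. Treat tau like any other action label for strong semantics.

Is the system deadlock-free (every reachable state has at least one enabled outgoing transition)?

Answer: DEADLOCK-FREE

Trace:
Reachable = {0,2,3,4}
  0: b→2  [deg 1]
  2: a→3  tau→4  [deg 2]
  3: a→0  b→0  tau→3  [deg 3]
  4: a→4  [deg 1]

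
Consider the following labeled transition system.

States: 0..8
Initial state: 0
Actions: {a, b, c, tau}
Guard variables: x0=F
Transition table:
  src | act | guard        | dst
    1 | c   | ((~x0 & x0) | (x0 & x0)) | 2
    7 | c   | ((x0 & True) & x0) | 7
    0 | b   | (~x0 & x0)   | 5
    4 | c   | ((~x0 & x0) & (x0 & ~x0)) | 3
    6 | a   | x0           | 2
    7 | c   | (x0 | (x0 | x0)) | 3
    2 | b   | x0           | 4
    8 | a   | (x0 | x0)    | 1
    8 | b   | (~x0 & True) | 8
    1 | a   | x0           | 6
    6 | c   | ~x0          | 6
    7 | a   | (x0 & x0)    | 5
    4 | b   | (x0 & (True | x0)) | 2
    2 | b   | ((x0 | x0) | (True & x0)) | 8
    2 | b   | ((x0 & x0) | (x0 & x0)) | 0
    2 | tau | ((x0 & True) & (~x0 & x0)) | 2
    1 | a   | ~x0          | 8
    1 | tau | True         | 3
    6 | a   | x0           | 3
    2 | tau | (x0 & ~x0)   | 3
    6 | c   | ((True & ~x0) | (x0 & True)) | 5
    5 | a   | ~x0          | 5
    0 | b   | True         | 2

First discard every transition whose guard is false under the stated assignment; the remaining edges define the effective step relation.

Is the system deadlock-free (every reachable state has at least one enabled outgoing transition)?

Answer: DEADLOCK at state 2

Working:
Reach set: {0,2}
  0: b→2  [1 out]
  2: ∅  [no exit]
Path to 2: b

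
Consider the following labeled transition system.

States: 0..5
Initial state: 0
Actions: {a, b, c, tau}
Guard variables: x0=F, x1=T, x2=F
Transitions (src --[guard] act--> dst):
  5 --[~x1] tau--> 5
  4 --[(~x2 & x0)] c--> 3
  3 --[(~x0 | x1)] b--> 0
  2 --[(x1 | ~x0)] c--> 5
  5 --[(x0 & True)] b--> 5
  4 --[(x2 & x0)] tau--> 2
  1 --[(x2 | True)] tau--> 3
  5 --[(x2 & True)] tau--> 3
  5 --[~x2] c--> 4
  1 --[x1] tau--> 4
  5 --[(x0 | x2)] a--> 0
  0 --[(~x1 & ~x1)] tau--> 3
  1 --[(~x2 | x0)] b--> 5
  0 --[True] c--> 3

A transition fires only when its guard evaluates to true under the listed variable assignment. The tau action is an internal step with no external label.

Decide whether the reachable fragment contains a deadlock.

Reach set: {0,3}
  0: c→3  [deg 1]
  3: b→0  [deg 1]

Answer: DEADLOCK-FREE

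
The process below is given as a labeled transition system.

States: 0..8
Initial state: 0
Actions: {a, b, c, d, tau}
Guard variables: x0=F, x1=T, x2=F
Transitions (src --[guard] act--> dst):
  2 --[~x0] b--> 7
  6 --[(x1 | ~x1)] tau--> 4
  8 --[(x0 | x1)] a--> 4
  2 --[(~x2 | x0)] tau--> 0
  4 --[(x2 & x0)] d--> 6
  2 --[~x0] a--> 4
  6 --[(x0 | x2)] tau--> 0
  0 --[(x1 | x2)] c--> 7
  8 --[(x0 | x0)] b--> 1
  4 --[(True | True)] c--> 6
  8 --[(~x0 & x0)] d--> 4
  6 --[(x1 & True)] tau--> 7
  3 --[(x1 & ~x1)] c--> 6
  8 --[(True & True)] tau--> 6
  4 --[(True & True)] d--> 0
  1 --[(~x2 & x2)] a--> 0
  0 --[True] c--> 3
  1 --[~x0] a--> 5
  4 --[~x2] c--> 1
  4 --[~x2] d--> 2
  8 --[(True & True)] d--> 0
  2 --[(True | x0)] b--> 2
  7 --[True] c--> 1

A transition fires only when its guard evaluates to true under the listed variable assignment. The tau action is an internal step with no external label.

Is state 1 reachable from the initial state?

Guard filter leaves 17 enabled edge(s).
Layer 0: {0}
Layer 1: {3,7}  now seen {0,3,7}
Layer 2: {1}  now seen {0,1,3,7}
Layer 3: {5}  now seen {0,1,3,5,7}
R = {0,1,3,5,7}
witness 1: c·c

Answer: REACHABLE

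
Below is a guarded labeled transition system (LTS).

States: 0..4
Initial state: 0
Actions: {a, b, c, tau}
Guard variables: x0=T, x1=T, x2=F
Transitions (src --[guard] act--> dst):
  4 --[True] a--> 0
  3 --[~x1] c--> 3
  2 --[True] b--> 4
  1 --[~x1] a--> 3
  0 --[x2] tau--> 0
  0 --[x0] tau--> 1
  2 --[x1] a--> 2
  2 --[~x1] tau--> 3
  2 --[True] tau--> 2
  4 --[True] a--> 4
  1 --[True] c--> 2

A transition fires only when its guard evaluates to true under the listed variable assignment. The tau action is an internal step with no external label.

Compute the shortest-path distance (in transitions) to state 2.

Answer: 2

Working:
Breadth-first toward 2:
  Layer 0: {0}
  Layer 1: {1}
  Layer 2: {2}
depth(2)=2, e.g. tau·c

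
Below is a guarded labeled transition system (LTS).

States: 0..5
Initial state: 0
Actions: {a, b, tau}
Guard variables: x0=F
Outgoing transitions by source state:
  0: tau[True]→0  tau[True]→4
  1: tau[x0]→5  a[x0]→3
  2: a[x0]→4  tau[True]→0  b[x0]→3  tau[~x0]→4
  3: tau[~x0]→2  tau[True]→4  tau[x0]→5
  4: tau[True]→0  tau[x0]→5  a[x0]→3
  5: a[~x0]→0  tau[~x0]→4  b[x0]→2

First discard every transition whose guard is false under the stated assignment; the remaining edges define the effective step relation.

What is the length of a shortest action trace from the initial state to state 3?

Answer: UNREACHABLE

Analysis:
BFS to 3:
  depth 0: {0}
  depth 1: {4}
3 never appears.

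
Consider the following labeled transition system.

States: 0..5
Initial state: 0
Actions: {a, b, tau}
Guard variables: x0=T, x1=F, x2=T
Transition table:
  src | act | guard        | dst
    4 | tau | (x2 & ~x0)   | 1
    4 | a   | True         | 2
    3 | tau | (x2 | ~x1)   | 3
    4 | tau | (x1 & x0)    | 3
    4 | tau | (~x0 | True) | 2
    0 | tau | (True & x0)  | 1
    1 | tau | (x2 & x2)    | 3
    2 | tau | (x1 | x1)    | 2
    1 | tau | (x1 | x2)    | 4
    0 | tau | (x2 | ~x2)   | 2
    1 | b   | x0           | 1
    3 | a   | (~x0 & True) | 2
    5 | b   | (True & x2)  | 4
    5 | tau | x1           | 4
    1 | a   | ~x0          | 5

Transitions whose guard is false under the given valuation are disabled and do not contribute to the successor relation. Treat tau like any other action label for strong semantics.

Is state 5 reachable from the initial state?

After dropping false guards: 9 live edges.
Layer 0: {0}
Layer 1: {1,2}  total {0,1,2}
Layer 2: {3,4}  total {0,1,2,3,4}
Reachable = {0,1,2,3,4}

Answer: UNREACHABLE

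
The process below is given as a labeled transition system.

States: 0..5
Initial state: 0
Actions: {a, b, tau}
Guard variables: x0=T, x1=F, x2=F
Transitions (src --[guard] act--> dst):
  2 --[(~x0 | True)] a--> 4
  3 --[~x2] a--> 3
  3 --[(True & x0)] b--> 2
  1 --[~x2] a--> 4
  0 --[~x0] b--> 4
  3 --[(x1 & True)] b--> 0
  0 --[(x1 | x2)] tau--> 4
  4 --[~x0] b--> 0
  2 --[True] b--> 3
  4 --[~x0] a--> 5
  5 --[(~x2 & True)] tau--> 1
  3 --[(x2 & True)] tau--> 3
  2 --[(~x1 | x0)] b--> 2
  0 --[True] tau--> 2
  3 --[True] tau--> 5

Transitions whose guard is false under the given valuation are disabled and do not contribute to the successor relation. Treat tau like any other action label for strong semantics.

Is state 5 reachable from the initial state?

9 transition(s) survive guard evaluation.
Layer 0: {0}
Layer 1: {2}  now seen {0,2}
Layer 2: {3,4}  now seen {0,2,3,4}
Layer 3: {5}  now seen {0,2,3,4,5}
Layer 4: {1}  now seen {0,1,2,3,4,5}
Reach set: {0,1,2,3,4,5}
trace reaching 5: tau·b·tau

Answer: REACHABLE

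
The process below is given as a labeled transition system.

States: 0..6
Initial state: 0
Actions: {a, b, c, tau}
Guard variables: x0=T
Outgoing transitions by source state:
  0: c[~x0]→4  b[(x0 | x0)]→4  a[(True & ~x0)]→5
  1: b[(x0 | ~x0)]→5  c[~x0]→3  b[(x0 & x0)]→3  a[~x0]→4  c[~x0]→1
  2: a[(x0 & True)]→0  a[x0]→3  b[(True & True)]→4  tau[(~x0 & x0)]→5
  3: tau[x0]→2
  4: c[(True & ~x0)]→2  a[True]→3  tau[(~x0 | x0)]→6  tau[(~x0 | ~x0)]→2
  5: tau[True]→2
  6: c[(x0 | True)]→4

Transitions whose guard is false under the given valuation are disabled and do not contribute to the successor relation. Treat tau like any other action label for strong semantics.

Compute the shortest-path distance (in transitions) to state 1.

Answer: UNREACHABLE

Analysis:
Layered search for 1:
  depth 0: {0}
  depth 1: {4}
  depth 2: {3,6}
  depth 3: {2}
1 never appears.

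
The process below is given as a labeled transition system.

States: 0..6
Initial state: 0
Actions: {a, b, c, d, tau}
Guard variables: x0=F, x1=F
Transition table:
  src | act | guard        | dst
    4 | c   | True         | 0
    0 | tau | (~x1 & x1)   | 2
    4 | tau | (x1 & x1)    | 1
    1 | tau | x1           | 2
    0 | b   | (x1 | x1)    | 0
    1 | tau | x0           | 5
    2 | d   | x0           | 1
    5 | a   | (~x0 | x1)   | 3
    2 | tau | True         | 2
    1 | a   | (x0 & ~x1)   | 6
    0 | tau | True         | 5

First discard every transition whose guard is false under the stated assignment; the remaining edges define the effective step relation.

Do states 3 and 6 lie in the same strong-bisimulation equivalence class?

Bisimulation quotient by refinement:
  P[0] = {{0,1,2,3,4,5,6}}
  P[1] = {{0,2},{1,3,6},{4},{5}}
  P[2] = {{0},{1,3,6},{2},{4},{5}}
stable after 3 split(s): 5 block(s)
class of 3: {1,3,6}; class of 6: {1,3,6}

Answer: BISIMILAR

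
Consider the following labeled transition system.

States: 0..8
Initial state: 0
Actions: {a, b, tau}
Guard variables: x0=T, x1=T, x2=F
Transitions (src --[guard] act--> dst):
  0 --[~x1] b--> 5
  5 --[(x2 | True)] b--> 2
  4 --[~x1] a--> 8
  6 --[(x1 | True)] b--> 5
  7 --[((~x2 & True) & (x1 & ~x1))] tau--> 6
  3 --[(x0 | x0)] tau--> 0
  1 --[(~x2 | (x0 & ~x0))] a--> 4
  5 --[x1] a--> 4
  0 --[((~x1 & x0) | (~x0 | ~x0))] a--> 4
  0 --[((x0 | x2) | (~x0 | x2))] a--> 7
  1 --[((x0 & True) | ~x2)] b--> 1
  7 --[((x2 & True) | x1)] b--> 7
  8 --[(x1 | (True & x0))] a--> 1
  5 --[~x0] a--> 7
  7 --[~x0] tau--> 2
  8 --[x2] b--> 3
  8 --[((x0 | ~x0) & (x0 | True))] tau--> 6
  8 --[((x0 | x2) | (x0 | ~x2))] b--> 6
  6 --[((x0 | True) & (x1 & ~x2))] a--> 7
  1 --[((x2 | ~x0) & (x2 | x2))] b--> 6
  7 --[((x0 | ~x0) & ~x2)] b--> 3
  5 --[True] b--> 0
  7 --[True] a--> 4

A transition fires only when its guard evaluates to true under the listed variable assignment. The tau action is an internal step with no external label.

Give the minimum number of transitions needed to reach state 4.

Answer: 2

Trace:
Breadth-first toward 4:
  L0 = {0}
  L1 = {7}
  L2 = {3,4}
4 enters at depth 2; path a·a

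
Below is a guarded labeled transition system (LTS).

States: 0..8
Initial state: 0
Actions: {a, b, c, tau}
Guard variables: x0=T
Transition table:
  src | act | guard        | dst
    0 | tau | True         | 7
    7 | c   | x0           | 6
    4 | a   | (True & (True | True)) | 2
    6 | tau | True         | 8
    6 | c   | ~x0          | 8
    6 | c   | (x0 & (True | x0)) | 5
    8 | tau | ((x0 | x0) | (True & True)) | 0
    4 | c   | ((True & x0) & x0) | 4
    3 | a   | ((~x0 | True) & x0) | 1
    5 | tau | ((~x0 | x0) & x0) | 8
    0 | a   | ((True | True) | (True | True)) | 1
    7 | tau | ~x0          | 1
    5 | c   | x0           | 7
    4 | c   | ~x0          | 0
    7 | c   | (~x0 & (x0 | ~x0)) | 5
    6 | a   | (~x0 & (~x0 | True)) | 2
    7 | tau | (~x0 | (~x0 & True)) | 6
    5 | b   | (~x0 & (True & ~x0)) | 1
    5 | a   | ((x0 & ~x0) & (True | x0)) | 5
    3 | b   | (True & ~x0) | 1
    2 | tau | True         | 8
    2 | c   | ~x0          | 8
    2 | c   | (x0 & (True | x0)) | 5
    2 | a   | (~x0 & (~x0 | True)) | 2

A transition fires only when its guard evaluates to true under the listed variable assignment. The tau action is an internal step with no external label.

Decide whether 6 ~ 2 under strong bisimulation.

Compute ~ classes (split until stable):
  π0 = {{0,1,2,3,4,5,6,7,8}}
  π1 = {{0},{1},{2,5,6},{3},{4},{7},{8}}
  π2 = {{0},{1},{2,6},{3},{4},{5},{7},{8}}
stable after 3 split(s): 8 block(s)
6∈{2,6}, 2∈{2,6}

Answer: BISIMILAR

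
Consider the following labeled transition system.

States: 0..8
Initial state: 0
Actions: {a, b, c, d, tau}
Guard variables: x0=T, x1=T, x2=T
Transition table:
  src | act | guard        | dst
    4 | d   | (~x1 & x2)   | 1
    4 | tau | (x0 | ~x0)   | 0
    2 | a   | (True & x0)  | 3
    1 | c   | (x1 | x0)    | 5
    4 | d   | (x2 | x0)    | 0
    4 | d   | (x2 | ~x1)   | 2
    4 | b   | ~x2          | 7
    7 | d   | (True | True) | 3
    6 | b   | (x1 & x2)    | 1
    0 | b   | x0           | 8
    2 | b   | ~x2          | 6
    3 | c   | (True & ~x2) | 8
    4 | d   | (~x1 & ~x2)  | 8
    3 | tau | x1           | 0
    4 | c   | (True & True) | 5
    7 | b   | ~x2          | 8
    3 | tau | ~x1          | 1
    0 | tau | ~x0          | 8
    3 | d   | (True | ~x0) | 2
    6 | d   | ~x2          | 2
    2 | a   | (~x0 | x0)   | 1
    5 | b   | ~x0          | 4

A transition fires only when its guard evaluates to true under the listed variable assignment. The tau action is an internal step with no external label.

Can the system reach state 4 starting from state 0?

Answer: UNREACHABLE

Working:
Guard filter leaves 12 enabled edge(s).
L0 = {0}
L1 = {8}  total {0,8}
Reach set: {0,8}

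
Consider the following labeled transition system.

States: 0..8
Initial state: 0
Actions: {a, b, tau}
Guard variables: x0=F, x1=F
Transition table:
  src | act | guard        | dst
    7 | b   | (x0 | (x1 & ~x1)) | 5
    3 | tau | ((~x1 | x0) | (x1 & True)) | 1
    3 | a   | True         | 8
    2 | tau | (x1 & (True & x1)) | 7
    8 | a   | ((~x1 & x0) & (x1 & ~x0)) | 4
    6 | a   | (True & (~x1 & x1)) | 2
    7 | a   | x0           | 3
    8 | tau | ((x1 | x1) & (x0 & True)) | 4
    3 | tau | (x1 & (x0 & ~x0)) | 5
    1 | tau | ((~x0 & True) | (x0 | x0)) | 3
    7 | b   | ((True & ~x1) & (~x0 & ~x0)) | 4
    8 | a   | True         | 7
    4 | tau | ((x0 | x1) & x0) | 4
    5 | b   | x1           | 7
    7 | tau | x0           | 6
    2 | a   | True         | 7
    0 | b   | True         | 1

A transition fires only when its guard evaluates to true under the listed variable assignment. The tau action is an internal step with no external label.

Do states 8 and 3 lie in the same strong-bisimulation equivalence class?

Answer: NOT BISIMILAR

Trace:
Compute ~ classes (split until stable):
  round 0: {{0,1,2,3,4,5,6,7,8}}
  round 1: {{0,7},{1},{2,8},{3},{4,5,6}}
  round 2: {{0},{1},{2,8},{3},{4,5,6},{7}}
stable after 3 split(s): 6 block(s)
class of 8: {2,8}; class of 3: {3}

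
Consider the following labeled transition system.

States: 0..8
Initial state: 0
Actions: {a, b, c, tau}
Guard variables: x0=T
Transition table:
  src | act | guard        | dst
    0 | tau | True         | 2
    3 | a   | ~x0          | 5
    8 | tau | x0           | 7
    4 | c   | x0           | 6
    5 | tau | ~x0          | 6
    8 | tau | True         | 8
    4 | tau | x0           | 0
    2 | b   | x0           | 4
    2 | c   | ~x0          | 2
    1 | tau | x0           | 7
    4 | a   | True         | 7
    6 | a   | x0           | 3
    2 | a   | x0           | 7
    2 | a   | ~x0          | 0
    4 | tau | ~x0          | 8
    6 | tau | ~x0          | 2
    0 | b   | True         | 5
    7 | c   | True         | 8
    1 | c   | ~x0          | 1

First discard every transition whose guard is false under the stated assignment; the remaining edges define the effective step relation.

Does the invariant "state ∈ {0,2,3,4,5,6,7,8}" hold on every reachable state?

Answer: INVARIANT HOLDS

Working:
Safe = {0,2,3,4,5,6,7,8}
R = {0,2,3,4,5,6,7,8}
  0: ✓
  2: ✓
  3: ✓
  4: ✓
  5: ✓
  6: ✓
  7: ✓
  8: ✓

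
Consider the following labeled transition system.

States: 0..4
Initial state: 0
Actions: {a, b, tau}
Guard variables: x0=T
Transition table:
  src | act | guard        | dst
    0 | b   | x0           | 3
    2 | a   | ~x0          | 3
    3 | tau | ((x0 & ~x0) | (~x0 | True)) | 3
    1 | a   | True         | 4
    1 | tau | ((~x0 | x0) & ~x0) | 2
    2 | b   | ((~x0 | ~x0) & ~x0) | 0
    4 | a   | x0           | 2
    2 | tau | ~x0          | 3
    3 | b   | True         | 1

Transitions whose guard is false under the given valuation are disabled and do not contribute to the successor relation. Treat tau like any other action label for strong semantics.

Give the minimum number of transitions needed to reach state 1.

Breadth-first toward 1:
  depth 0: {0}
  depth 1: {3}
  depth 2: {1}
first hit 1 at d=2 via b·b

Answer: 2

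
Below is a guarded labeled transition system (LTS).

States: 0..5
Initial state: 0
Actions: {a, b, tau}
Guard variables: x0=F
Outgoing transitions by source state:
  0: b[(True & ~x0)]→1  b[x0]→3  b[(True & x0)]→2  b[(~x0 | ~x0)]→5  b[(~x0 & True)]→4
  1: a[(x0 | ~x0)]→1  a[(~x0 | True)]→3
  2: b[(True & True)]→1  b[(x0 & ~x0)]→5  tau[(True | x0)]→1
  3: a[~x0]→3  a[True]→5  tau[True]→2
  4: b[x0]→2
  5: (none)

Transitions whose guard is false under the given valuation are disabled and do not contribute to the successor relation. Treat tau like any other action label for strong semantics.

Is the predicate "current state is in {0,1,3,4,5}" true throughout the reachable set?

Allowed set {0,1,3,4,5}
Reachable = {0,1,2,3,4,5}
  0: ok
  1: ok
  2: outside
  3: ok
  4: ok
  5: ok
witness against invariant: b·a·tau → 2

Answer: INVARIANT VIOLATED at state 2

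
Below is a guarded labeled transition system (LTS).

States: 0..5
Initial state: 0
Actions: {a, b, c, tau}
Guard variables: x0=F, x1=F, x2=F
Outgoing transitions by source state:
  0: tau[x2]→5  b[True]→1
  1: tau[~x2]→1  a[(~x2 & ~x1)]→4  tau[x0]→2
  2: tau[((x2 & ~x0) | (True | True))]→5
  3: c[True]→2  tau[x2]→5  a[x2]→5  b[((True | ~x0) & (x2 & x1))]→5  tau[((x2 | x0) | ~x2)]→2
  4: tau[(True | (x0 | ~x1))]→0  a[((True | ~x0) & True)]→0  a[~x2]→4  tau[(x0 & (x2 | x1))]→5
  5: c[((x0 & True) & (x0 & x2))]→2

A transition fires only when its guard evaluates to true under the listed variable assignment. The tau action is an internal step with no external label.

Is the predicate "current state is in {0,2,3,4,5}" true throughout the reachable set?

Inv-set: {0,2,3,4,5}
Reachable = {0,1,4}
  0: ok
  1: outside
  4: ok
counterexample path to 1: b

Answer: INVARIANT VIOLATED at state 1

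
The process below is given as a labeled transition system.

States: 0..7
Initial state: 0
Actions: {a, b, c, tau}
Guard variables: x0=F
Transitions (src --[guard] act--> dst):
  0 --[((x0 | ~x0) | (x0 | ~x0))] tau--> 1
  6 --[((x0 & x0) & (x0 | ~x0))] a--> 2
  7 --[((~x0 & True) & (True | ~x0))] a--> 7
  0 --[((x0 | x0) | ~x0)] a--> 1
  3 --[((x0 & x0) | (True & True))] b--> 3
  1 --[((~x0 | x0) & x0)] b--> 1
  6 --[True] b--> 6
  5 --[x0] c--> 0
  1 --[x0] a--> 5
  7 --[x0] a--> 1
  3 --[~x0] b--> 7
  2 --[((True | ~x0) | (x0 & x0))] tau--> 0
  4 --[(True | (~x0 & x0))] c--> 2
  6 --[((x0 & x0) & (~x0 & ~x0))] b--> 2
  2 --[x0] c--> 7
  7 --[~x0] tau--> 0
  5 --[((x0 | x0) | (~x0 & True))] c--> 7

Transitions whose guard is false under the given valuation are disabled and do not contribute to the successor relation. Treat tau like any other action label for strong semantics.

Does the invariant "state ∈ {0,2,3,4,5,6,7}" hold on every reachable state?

Inv-set: {0,2,3,4,5,6,7}
Reach set: {0,1}
  0: ok
  1: outside
witness against invariant: tau → 1

Answer: INVARIANT VIOLATED at state 1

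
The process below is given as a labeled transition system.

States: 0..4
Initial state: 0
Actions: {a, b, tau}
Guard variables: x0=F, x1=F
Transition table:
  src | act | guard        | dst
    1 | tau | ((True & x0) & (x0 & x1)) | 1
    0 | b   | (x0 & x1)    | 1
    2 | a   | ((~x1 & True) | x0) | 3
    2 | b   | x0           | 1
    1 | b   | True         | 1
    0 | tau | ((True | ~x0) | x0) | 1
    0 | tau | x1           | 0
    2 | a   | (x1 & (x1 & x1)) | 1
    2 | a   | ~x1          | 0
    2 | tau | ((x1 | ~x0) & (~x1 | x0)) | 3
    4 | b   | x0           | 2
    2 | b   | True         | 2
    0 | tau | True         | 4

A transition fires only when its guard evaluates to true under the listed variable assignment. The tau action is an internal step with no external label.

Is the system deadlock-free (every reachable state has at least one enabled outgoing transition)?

Answer: DEADLOCK at state 4

Working:
R = {0,1,4}
  0: tau→1  tau→4  [2 out]
  1: b→1  [1 out]
  4: ∅  [STUCK]
trace reaching 4: tau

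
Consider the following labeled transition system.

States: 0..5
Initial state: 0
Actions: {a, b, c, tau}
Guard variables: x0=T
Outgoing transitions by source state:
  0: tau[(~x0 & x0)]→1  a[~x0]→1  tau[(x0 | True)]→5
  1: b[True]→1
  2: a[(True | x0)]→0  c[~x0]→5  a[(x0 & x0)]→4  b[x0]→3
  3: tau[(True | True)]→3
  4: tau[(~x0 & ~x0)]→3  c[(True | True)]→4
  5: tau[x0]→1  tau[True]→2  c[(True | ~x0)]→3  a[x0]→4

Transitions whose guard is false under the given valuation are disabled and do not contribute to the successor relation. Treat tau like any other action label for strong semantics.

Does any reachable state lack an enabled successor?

Reachable = {0,1,2,3,4,5}
  0: tau→5  [deg 1]
  1: b→1  [deg 1]
  2: a→0  a→4  b→3  [deg 3]
  3: tau→3  [deg 1]
  4: c→4  [deg 1]
  5: a→4  c→3  tau→1  tau→2  [deg 4]

Answer: DEADLOCK-FREE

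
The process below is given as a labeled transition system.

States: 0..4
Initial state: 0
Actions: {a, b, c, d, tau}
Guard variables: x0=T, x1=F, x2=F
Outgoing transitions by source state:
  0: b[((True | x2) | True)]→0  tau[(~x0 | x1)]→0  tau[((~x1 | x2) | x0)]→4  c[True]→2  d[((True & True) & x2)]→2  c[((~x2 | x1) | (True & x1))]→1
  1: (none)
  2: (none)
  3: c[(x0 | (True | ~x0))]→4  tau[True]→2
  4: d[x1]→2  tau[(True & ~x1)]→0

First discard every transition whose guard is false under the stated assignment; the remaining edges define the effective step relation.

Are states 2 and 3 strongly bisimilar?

Compute ~ classes (split until stable):
  π0 = {{0,1,2,3,4}}
  π1 = {{0},{1,2},{3},{4}}
4 equivalence class(es) (converged in 2)
class of 2: {1,2}; class of 3: {3}

Answer: NOT BISIMILAR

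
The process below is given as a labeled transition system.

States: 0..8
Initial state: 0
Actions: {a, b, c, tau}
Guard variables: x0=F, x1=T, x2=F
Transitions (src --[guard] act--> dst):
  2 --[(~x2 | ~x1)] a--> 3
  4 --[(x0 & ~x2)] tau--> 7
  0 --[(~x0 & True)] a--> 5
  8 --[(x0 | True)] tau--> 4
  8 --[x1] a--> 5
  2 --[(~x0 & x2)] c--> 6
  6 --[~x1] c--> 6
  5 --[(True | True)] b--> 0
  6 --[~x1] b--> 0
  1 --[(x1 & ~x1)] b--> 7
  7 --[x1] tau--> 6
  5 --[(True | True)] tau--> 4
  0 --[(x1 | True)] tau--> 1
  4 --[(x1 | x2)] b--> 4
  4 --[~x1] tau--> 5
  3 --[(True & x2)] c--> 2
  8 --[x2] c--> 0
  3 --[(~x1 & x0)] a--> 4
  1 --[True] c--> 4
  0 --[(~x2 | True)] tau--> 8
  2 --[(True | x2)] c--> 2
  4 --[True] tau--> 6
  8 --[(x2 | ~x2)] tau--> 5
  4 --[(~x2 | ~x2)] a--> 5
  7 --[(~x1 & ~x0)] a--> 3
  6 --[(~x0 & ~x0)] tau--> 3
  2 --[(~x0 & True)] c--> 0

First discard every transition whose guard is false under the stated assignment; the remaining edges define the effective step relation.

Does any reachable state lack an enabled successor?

Reachable = {0,1,3,4,5,6,8}
  0: a→5  tau→1  tau→8  [3 exit(s)]
  1: c→4  [1 exit(s)]
  3: ∅  [deadlock]
  4: a→5  b→4  tau→6  [3 exit(s)]
  5: b→0  tau→4  [2 exit(s)]
  6: tau→3  [1 exit(s)]
  8: a→5  tau→4  tau→5  [3 exit(s)]
trace reaching 3: a·tau·tau·tau

Answer: DEADLOCK at state 3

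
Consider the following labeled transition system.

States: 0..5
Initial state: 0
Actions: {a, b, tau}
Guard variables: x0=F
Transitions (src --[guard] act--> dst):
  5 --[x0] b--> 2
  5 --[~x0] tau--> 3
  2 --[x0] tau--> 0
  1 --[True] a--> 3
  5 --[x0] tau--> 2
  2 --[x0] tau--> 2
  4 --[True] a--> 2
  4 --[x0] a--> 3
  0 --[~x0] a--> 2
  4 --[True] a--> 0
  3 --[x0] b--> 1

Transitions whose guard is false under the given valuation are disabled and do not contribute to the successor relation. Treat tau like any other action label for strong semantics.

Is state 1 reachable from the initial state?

Answer: UNREACHABLE

Analysis:
Guard filter leaves 5 enabled edge(s).
depth 0: {0}
depth 1: {2}  total {0,2}
Reach set: {0,2}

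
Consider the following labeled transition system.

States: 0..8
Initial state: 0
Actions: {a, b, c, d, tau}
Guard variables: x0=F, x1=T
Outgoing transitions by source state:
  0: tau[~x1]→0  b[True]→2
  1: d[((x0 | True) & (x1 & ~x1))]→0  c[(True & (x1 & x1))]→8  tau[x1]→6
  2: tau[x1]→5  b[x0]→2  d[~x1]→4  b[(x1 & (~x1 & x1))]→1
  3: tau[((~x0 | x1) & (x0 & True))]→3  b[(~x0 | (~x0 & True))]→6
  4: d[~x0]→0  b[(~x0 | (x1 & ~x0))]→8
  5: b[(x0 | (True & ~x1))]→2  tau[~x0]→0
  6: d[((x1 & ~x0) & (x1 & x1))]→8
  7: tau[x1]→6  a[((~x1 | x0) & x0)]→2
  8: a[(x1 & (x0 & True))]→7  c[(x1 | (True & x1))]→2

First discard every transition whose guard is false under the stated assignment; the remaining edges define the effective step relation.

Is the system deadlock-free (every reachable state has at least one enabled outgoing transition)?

Answer: DEADLOCK-FREE

Analysis:
R = {0,2,5}
  0: b→2  [1 out]
  2: tau→5  [1 out]
  5: tau→0  [1 out]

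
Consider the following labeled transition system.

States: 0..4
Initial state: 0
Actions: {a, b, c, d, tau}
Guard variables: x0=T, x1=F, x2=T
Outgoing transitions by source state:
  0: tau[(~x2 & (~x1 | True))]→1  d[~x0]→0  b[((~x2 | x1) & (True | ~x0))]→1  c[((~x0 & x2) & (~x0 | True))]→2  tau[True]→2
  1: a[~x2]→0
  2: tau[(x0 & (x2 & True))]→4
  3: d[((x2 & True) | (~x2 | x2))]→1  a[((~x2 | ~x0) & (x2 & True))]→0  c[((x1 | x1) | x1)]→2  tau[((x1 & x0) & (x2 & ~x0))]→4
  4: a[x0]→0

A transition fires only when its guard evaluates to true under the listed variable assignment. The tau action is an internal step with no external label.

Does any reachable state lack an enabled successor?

Reach set: {0,2,4}
  0: tau→2  [1 exit(s)]
  2: tau→4  [1 exit(s)]
  4: a→0  [1 exit(s)]

Answer: DEADLOCK-FREE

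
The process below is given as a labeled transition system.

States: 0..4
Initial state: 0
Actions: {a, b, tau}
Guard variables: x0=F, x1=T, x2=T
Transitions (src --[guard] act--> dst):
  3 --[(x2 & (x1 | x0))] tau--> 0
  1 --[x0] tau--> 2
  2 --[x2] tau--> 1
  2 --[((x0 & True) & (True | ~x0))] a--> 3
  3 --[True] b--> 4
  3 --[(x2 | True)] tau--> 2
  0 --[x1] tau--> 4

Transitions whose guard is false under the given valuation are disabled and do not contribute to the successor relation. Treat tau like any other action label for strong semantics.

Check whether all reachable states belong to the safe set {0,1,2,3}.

Safe = {0,1,2,3}
Reachable = {0,4}
  0: safe
  4: ✗ unsafe
witness against invariant: tau → 4

Answer: INVARIANT VIOLATED at state 4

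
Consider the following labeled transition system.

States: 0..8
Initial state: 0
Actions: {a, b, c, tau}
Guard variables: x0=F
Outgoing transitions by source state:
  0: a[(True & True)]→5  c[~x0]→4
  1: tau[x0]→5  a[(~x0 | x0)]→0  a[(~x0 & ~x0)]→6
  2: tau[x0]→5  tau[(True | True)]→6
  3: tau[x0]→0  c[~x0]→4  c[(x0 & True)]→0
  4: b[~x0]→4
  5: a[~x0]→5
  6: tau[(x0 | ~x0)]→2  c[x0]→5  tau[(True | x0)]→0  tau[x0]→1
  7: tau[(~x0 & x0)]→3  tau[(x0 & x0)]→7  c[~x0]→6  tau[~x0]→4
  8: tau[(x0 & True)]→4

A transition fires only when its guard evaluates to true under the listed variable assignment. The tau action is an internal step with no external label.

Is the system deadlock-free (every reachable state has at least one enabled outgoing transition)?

Reachable = {0,4,5}
  0: a→5  c→4  [deg 2]
  4: b→4  [deg 1]
  5: a→5  [deg 1]

Answer: DEADLOCK-FREE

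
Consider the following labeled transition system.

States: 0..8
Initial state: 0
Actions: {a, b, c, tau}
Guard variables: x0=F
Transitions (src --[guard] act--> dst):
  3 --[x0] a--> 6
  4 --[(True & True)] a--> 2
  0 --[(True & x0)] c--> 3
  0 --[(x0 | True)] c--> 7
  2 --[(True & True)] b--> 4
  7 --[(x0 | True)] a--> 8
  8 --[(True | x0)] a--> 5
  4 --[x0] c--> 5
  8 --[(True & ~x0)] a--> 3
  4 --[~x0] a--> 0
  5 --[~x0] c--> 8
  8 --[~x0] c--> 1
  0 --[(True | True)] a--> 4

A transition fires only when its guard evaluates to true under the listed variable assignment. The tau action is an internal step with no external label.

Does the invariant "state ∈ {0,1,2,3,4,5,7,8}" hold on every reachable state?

Answer: INVARIANT HOLDS

Analysis:
Inv-set: {0,1,2,3,4,5,7,8}
Reach set: {0,1,2,3,4,5,7,8}
  0: ✓
  1: ✓
  2: ✓
  3: ✓
  4: ✓
  5: ✓
  7: ✓
  8: ✓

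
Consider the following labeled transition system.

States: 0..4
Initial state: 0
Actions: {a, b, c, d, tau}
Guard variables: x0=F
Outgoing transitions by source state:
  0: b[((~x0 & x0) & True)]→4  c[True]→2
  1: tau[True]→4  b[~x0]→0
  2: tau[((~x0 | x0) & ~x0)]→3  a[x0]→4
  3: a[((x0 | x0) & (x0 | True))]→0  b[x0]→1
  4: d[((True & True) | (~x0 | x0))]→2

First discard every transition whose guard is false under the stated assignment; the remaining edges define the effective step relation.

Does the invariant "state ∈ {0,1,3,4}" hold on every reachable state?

Inv-set: {0,1,3,4}
Reachable = {0,2,3}
  0: safe
  2: VIOLATES
  3: safe
reach 2 via c — violates

Answer: INVARIANT VIOLATED at state 2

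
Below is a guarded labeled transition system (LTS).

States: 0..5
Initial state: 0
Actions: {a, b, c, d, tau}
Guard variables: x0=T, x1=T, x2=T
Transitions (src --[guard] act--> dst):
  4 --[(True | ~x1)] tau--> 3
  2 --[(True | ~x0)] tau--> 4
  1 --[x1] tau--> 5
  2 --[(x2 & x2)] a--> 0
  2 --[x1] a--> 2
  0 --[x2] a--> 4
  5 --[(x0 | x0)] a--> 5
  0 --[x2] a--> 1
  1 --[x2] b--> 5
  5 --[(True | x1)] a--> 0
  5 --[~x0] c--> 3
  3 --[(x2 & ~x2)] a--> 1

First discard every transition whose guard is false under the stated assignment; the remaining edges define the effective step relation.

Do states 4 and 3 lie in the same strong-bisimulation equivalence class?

Bisimulation quotient by refinement:
  P[0] = {{0,1,2,3,4,5}}
  P[1] = {{0,5},{1},{2},{3},{4}}
  P[2] = {{0},{1},{2},{3},{4},{5}}
Fixed point at round 3; 6 class(es).
4∈{4}, 3∈{3}

Answer: NOT BISIMILAR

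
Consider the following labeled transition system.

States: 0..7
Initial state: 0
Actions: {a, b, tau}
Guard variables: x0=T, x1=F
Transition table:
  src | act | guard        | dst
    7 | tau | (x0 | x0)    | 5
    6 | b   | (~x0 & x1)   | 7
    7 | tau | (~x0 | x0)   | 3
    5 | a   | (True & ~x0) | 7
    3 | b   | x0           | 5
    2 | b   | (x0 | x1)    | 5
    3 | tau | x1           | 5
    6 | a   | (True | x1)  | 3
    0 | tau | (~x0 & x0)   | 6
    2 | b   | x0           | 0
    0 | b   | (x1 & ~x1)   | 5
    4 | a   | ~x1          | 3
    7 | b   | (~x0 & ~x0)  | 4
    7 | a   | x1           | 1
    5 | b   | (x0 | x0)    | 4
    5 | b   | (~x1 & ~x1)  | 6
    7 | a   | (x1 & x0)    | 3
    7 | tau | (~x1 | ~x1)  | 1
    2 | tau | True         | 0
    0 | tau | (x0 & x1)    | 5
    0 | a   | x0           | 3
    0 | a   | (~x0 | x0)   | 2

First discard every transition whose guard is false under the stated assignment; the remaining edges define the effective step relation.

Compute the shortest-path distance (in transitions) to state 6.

Answer: 3

Trace:
Breadth-first toward 6:
  depth 0: {0}
  depth 1: {2,3}
  depth 2: {5}
  depth 3: {4,6}
6 enters at depth 3; path a·b·b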